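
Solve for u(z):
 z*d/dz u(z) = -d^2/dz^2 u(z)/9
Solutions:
 u(z) = C1 + C2*erf(3*sqrt(2)*z/2)


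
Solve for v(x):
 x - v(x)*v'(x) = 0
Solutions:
 v(x) = -sqrt(C1 + x^2)
 v(x) = sqrt(C1 + x^2)


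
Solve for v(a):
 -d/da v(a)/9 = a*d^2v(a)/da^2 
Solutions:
 v(a) = C1 + C2*a^(8/9)


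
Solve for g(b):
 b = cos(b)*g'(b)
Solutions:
 g(b) = C1 + Integral(b/cos(b), b)


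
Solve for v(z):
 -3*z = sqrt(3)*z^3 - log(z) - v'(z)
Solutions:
 v(z) = C1 + sqrt(3)*z^4/4 + 3*z^2/2 - z*log(z) + z


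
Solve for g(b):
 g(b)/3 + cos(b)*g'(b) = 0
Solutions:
 g(b) = C1*(sin(b) - 1)^(1/6)/(sin(b) + 1)^(1/6)


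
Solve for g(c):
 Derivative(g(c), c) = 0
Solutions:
 g(c) = C1


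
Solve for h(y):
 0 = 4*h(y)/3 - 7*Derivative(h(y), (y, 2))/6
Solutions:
 h(y) = C1*exp(-2*sqrt(14)*y/7) + C2*exp(2*sqrt(14)*y/7)


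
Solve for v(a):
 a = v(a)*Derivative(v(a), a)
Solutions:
 v(a) = -sqrt(C1 + a^2)
 v(a) = sqrt(C1 + a^2)


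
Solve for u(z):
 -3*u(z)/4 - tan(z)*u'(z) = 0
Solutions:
 u(z) = C1/sin(z)^(3/4)


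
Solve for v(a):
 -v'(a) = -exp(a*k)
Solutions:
 v(a) = C1 + exp(a*k)/k


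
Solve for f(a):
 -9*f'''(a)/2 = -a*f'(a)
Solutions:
 f(a) = C1 + Integral(C2*airyai(6^(1/3)*a/3) + C3*airybi(6^(1/3)*a/3), a)


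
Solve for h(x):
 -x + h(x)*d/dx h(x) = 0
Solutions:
 h(x) = -sqrt(C1 + x^2)
 h(x) = sqrt(C1 + x^2)


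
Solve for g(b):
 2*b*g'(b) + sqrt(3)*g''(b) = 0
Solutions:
 g(b) = C1 + C2*erf(3^(3/4)*b/3)


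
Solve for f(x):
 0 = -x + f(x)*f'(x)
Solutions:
 f(x) = -sqrt(C1 + x^2)
 f(x) = sqrt(C1 + x^2)


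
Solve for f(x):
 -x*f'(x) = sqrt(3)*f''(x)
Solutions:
 f(x) = C1 + C2*erf(sqrt(2)*3^(3/4)*x/6)


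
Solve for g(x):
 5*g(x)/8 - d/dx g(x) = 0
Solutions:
 g(x) = C1*exp(5*x/8)


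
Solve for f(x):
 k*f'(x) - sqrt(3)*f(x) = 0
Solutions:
 f(x) = C1*exp(sqrt(3)*x/k)


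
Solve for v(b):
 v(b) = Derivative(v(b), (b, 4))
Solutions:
 v(b) = C1*exp(-b) + C2*exp(b) + C3*sin(b) + C4*cos(b)


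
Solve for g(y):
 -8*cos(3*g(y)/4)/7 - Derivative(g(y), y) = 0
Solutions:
 8*y/7 - 2*log(sin(3*g(y)/4) - 1)/3 + 2*log(sin(3*g(y)/4) + 1)/3 = C1


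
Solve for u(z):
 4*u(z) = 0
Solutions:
 u(z) = 0


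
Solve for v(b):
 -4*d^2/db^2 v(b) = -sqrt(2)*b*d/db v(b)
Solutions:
 v(b) = C1 + C2*erfi(2^(3/4)*b/4)


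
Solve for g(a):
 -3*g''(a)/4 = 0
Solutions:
 g(a) = C1 + C2*a


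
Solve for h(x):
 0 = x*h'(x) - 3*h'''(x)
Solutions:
 h(x) = C1 + Integral(C2*airyai(3^(2/3)*x/3) + C3*airybi(3^(2/3)*x/3), x)


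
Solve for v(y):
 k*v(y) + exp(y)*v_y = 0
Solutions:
 v(y) = C1*exp(k*exp(-y))


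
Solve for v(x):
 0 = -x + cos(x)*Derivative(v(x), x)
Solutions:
 v(x) = C1 + Integral(x/cos(x), x)


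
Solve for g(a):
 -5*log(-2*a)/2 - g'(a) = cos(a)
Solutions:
 g(a) = C1 - 5*a*log(-a)/2 - 5*a*log(2)/2 + 5*a/2 - sin(a)


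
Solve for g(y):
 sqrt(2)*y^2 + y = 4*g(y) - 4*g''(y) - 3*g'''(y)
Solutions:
 g(y) = C1*exp(-y*(8*2^(2/3)/(9*sqrt(537) + 211)^(1/3) + 8 + 2^(1/3)*(9*sqrt(537) + 211)^(1/3))/18)*sin(2^(1/3)*sqrt(3)*y*(-(9*sqrt(537) + 211)^(1/3) + 8*2^(1/3)/(9*sqrt(537) + 211)^(1/3))/18) + C2*exp(-y*(8*2^(2/3)/(9*sqrt(537) + 211)^(1/3) + 8 + 2^(1/3)*(9*sqrt(537) + 211)^(1/3))/18)*cos(2^(1/3)*sqrt(3)*y*(-(9*sqrt(537) + 211)^(1/3) + 8*2^(1/3)/(9*sqrt(537) + 211)^(1/3))/18) + C3*exp(y*(-4 + 8*2^(2/3)/(9*sqrt(537) + 211)^(1/3) + 2^(1/3)*(9*sqrt(537) + 211)^(1/3))/9) + sqrt(2)*y^2/4 + y/4 + sqrt(2)/2


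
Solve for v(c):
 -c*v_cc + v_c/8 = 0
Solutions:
 v(c) = C1 + C2*c^(9/8)


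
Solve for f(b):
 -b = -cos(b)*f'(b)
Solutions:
 f(b) = C1 + Integral(b/cos(b), b)


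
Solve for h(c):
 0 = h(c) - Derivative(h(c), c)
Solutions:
 h(c) = C1*exp(c)


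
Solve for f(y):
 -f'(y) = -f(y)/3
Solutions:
 f(y) = C1*exp(y/3)


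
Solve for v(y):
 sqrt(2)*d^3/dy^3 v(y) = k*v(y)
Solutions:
 v(y) = C1*exp(2^(5/6)*k^(1/3)*y/2) + C2*exp(2^(5/6)*k^(1/3)*y*(-1 + sqrt(3)*I)/4) + C3*exp(-2^(5/6)*k^(1/3)*y*(1 + sqrt(3)*I)/4)


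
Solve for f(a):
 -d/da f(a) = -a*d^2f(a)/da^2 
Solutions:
 f(a) = C1 + C2*a^2


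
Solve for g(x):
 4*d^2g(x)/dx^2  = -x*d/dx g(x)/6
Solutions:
 g(x) = C1 + C2*erf(sqrt(3)*x/12)


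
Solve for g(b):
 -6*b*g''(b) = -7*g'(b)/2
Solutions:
 g(b) = C1 + C2*b^(19/12)


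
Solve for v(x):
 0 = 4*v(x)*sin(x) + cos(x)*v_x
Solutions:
 v(x) = C1*cos(x)^4


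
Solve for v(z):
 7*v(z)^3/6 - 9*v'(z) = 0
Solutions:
 v(z) = -3*sqrt(3)*sqrt(-1/(C1 + 7*z))
 v(z) = 3*sqrt(3)*sqrt(-1/(C1 + 7*z))


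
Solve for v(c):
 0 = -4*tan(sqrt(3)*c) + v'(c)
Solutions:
 v(c) = C1 - 4*sqrt(3)*log(cos(sqrt(3)*c))/3


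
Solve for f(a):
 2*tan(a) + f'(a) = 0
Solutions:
 f(a) = C1 + 2*log(cos(a))


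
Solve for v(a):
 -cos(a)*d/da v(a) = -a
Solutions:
 v(a) = C1 + Integral(a/cos(a), a)


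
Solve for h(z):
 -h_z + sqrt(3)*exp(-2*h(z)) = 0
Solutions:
 h(z) = log(-sqrt(C1 + 2*sqrt(3)*z))
 h(z) = log(C1 + 2*sqrt(3)*z)/2


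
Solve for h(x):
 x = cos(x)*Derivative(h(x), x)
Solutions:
 h(x) = C1 + Integral(x/cos(x), x)


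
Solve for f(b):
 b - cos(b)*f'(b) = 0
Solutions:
 f(b) = C1 + Integral(b/cos(b), b)


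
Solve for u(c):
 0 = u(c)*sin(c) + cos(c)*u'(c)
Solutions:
 u(c) = C1*cos(c)


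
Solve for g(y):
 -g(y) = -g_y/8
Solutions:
 g(y) = C1*exp(8*y)


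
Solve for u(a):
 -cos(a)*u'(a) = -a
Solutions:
 u(a) = C1 + Integral(a/cos(a), a)


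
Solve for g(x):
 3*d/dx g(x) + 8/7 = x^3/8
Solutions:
 g(x) = C1 + x^4/96 - 8*x/21


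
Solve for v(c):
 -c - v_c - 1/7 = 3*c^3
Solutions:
 v(c) = C1 - 3*c^4/4 - c^2/2 - c/7


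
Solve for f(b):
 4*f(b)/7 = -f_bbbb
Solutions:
 f(b) = (C1*sin(7^(3/4)*b/7) + C2*cos(7^(3/4)*b/7))*exp(-7^(3/4)*b/7) + (C3*sin(7^(3/4)*b/7) + C4*cos(7^(3/4)*b/7))*exp(7^(3/4)*b/7)


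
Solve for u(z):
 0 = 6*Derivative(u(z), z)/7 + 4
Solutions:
 u(z) = C1 - 14*z/3


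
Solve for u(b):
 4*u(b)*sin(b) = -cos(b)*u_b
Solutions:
 u(b) = C1*cos(b)^4


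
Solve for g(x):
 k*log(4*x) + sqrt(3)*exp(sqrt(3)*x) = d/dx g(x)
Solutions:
 g(x) = C1 + k*x*log(x) + k*x*(-1 + 2*log(2)) + exp(sqrt(3)*x)


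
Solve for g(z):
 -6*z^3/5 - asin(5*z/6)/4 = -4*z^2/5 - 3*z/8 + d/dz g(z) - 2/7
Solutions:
 g(z) = C1 - 3*z^4/10 + 4*z^3/15 + 3*z^2/16 - z*asin(5*z/6)/4 + 2*z/7 - sqrt(36 - 25*z^2)/20


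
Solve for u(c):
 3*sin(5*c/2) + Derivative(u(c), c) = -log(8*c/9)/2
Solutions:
 u(c) = C1 - c*log(c)/2 - 3*c*log(2)/2 + c/2 + c*log(3) + 6*cos(5*c/2)/5


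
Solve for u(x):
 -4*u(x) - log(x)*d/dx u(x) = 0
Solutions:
 u(x) = C1*exp(-4*li(x))


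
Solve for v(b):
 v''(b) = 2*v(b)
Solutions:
 v(b) = C1*exp(-sqrt(2)*b) + C2*exp(sqrt(2)*b)


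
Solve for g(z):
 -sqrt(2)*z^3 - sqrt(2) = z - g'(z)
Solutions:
 g(z) = C1 + sqrt(2)*z^4/4 + z^2/2 + sqrt(2)*z


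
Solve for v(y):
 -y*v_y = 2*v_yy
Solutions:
 v(y) = C1 + C2*erf(y/2)


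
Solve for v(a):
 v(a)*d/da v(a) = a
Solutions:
 v(a) = -sqrt(C1 + a^2)
 v(a) = sqrt(C1 + a^2)


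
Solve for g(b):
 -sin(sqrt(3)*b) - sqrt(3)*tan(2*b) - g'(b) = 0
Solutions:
 g(b) = C1 + sqrt(3)*log(cos(2*b))/2 + sqrt(3)*cos(sqrt(3)*b)/3


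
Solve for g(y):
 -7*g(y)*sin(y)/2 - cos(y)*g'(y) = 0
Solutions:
 g(y) = C1*cos(y)^(7/2)


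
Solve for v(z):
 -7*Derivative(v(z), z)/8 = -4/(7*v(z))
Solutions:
 v(z) = -sqrt(C1 + 64*z)/7
 v(z) = sqrt(C1 + 64*z)/7


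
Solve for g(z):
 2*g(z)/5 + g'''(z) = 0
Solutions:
 g(z) = C3*exp(-2^(1/3)*5^(2/3)*z/5) + (C1*sin(2^(1/3)*sqrt(3)*5^(2/3)*z/10) + C2*cos(2^(1/3)*sqrt(3)*5^(2/3)*z/10))*exp(2^(1/3)*5^(2/3)*z/10)


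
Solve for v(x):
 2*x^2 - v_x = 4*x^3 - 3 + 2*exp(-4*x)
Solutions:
 v(x) = C1 - x^4 + 2*x^3/3 + 3*x + exp(-4*x)/2


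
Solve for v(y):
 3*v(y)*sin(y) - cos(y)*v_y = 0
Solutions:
 v(y) = C1/cos(y)^3


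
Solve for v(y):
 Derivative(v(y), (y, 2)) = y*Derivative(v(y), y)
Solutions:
 v(y) = C1 + C2*erfi(sqrt(2)*y/2)


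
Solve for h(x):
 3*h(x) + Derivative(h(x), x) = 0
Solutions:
 h(x) = C1*exp(-3*x)


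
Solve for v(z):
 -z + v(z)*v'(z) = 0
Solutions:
 v(z) = -sqrt(C1 + z^2)
 v(z) = sqrt(C1 + z^2)


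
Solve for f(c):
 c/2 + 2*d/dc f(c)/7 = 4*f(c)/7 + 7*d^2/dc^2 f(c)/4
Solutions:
 f(c) = 7*c/8 + (C1*sin(16*sqrt(3)*c/49) + C2*cos(16*sqrt(3)*c/49))*exp(4*c/49) + 7/16


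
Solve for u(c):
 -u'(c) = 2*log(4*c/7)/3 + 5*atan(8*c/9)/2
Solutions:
 u(c) = C1 - 2*c*log(c)/3 - 5*c*atan(8*c/9)/2 - 4*c*log(2)/3 + 2*c/3 + 2*c*log(7)/3 + 45*log(64*c^2 + 81)/32


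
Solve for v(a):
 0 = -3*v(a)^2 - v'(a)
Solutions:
 v(a) = 1/(C1 + 3*a)


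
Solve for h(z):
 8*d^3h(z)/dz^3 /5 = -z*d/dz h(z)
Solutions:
 h(z) = C1 + Integral(C2*airyai(-5^(1/3)*z/2) + C3*airybi(-5^(1/3)*z/2), z)


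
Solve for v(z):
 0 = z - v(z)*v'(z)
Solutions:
 v(z) = -sqrt(C1 + z^2)
 v(z) = sqrt(C1 + z^2)


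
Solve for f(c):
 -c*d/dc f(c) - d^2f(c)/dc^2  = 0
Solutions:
 f(c) = C1 + C2*erf(sqrt(2)*c/2)


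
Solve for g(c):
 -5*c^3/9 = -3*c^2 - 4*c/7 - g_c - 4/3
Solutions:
 g(c) = C1 + 5*c^4/36 - c^3 - 2*c^2/7 - 4*c/3


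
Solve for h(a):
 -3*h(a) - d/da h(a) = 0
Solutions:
 h(a) = C1*exp(-3*a)


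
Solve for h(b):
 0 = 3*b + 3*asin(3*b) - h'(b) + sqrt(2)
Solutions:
 h(b) = C1 + 3*b^2/2 + 3*b*asin(3*b) + sqrt(2)*b + sqrt(1 - 9*b^2)


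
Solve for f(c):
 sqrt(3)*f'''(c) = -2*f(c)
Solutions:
 f(c) = C3*exp(-2^(1/3)*3^(5/6)*c/3) + (C1*sin(6^(1/3)*c/2) + C2*cos(6^(1/3)*c/2))*exp(2^(1/3)*3^(5/6)*c/6)


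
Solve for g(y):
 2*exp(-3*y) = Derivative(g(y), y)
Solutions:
 g(y) = C1 - 2*exp(-3*y)/3


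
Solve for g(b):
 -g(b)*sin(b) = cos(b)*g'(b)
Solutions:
 g(b) = C1*cos(b)


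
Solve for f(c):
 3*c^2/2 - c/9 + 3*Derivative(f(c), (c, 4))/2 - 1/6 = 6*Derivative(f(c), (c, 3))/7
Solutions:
 f(c) = C1 + C2*c + C3*c^2 + C4*exp(4*c/7) + 7*c^5/240 + 1295*c^4/5184 + 8897*c^3/5184


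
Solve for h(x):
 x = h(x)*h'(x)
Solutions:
 h(x) = -sqrt(C1 + x^2)
 h(x) = sqrt(C1 + x^2)


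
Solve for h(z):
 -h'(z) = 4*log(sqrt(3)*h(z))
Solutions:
 Integral(1/(2*log(_y) + log(3)), (_y, h(z)))/2 = C1 - z


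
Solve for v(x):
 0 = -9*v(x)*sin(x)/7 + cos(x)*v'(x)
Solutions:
 v(x) = C1/cos(x)^(9/7)


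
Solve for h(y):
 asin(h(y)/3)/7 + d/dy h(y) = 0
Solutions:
 Integral(1/asin(_y/3), (_y, h(y))) = C1 - y/7


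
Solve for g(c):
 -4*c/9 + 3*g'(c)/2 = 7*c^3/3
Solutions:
 g(c) = C1 + 7*c^4/18 + 4*c^2/27


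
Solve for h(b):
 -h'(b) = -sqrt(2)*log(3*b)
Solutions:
 h(b) = C1 + sqrt(2)*b*log(b) - sqrt(2)*b + sqrt(2)*b*log(3)


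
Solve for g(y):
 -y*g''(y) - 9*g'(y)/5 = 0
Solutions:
 g(y) = C1 + C2/y^(4/5)


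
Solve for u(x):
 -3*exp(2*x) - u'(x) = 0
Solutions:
 u(x) = C1 - 3*exp(2*x)/2


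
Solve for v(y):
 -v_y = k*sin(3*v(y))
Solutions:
 v(y) = -acos((-C1 - exp(6*k*y))/(C1 - exp(6*k*y)))/3 + 2*pi/3
 v(y) = acos((-C1 - exp(6*k*y))/(C1 - exp(6*k*y)))/3


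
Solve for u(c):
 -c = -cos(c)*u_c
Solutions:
 u(c) = C1 + Integral(c/cos(c), c)


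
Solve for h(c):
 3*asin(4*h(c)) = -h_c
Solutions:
 Integral(1/asin(4*_y), (_y, h(c))) = C1 - 3*c


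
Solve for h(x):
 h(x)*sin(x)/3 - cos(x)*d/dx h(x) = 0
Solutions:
 h(x) = C1/cos(x)^(1/3)


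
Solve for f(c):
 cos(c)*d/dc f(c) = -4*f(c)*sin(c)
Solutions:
 f(c) = C1*cos(c)^4


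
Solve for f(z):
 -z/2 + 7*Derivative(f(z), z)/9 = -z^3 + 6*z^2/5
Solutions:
 f(z) = C1 - 9*z^4/28 + 18*z^3/35 + 9*z^2/28


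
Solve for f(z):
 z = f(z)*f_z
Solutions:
 f(z) = -sqrt(C1 + z^2)
 f(z) = sqrt(C1 + z^2)


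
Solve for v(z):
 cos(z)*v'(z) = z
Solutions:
 v(z) = C1 + Integral(z/cos(z), z)


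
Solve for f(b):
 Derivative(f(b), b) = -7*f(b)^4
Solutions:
 f(b) = (-3^(2/3) - 3*3^(1/6)*I)*(1/(C1 + 7*b))^(1/3)/6
 f(b) = (-3^(2/3) + 3*3^(1/6)*I)*(1/(C1 + 7*b))^(1/3)/6
 f(b) = (1/(C1 + 21*b))^(1/3)


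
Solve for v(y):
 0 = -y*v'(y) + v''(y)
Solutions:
 v(y) = C1 + C2*erfi(sqrt(2)*y/2)


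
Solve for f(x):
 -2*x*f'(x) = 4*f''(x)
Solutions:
 f(x) = C1 + C2*erf(x/2)


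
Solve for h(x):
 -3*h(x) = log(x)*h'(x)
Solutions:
 h(x) = C1*exp(-3*li(x))


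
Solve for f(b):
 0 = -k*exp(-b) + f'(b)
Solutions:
 f(b) = C1 - k*exp(-b)


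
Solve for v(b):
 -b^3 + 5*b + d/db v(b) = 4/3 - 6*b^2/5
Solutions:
 v(b) = C1 + b^4/4 - 2*b^3/5 - 5*b^2/2 + 4*b/3


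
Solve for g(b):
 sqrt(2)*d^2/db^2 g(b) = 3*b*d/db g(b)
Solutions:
 g(b) = C1 + C2*erfi(2^(1/4)*sqrt(3)*b/2)


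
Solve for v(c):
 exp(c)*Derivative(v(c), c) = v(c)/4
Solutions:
 v(c) = C1*exp(-exp(-c)/4)


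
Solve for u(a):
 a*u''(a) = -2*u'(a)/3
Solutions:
 u(a) = C1 + C2*a^(1/3)


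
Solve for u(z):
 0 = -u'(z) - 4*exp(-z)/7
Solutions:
 u(z) = C1 + 4*exp(-z)/7


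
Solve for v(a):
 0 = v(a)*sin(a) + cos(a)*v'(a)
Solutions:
 v(a) = C1*cos(a)


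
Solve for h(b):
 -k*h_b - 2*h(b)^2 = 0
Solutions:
 h(b) = k/(C1*k + 2*b)


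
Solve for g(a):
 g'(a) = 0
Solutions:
 g(a) = C1


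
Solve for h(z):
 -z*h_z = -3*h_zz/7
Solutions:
 h(z) = C1 + C2*erfi(sqrt(42)*z/6)


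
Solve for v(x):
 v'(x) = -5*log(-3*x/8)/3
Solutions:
 v(x) = C1 - 5*x*log(-x)/3 + x*(-5*log(3)/3 + 5/3 + 5*log(2))


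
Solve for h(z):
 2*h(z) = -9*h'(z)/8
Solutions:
 h(z) = C1*exp(-16*z/9)


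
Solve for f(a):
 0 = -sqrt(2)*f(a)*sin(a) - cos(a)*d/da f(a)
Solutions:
 f(a) = C1*cos(a)^(sqrt(2))


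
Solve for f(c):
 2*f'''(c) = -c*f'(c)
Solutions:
 f(c) = C1 + Integral(C2*airyai(-2^(2/3)*c/2) + C3*airybi(-2^(2/3)*c/2), c)


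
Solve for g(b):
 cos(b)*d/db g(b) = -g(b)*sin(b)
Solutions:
 g(b) = C1*cos(b)


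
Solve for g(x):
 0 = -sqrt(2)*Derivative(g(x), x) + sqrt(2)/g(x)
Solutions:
 g(x) = -sqrt(C1 + 2*x)
 g(x) = sqrt(C1 + 2*x)


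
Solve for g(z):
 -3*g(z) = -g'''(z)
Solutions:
 g(z) = C3*exp(3^(1/3)*z) + (C1*sin(3^(5/6)*z/2) + C2*cos(3^(5/6)*z/2))*exp(-3^(1/3)*z/2)


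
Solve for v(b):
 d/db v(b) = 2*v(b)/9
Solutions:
 v(b) = C1*exp(2*b/9)


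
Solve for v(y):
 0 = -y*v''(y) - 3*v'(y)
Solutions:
 v(y) = C1 + C2/y^2


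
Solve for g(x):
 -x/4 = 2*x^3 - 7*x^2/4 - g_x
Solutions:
 g(x) = C1 + x^4/2 - 7*x^3/12 + x^2/8


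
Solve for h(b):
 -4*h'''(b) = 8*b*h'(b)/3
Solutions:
 h(b) = C1 + Integral(C2*airyai(-2^(1/3)*3^(2/3)*b/3) + C3*airybi(-2^(1/3)*3^(2/3)*b/3), b)


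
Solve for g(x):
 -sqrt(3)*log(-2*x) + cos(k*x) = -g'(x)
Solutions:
 g(x) = C1 + sqrt(3)*x*(log(-x) - 1) + sqrt(3)*x*log(2) - Piecewise((sin(k*x)/k, Ne(k, 0)), (x, True))


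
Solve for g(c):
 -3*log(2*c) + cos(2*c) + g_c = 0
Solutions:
 g(c) = C1 + 3*c*log(c) - 3*c + 3*c*log(2) - sin(2*c)/2


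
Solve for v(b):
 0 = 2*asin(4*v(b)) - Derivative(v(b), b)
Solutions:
 Integral(1/asin(4*_y), (_y, v(b))) = C1 + 2*b


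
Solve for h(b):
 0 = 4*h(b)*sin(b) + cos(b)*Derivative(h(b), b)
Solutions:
 h(b) = C1*cos(b)^4


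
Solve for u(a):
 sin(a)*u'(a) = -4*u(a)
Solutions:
 u(a) = C1*(cos(a)^2 + 2*cos(a) + 1)/(cos(a)^2 - 2*cos(a) + 1)


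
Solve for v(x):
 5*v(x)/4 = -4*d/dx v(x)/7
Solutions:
 v(x) = C1*exp(-35*x/16)


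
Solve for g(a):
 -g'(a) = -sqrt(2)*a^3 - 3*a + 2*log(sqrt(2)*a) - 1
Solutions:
 g(a) = C1 + sqrt(2)*a^4/4 + 3*a^2/2 - 2*a*log(a) - a*log(2) + 3*a


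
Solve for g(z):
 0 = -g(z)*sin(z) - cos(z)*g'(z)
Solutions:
 g(z) = C1*cos(z)


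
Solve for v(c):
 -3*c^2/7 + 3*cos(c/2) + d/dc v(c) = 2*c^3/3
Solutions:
 v(c) = C1 + c^4/6 + c^3/7 - 6*sin(c/2)


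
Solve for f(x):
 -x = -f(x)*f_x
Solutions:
 f(x) = -sqrt(C1 + x^2)
 f(x) = sqrt(C1 + x^2)


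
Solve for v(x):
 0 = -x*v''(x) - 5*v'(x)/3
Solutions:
 v(x) = C1 + C2/x^(2/3)


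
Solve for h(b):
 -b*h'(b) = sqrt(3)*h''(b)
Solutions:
 h(b) = C1 + C2*erf(sqrt(2)*3^(3/4)*b/6)


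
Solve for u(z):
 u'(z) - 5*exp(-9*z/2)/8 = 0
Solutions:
 u(z) = C1 - 5*exp(-9*z/2)/36


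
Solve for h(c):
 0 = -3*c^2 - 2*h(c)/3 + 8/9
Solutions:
 h(c) = 4/3 - 9*c^2/2


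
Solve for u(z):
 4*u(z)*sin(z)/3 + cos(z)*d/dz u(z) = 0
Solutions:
 u(z) = C1*cos(z)^(4/3)


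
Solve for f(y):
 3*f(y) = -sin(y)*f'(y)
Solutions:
 f(y) = C1*(cos(y) + 1)^(3/2)/(cos(y) - 1)^(3/2)


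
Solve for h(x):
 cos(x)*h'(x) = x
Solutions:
 h(x) = C1 + Integral(x/cos(x), x)


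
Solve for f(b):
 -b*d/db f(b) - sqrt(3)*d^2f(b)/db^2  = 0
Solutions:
 f(b) = C1 + C2*erf(sqrt(2)*3^(3/4)*b/6)


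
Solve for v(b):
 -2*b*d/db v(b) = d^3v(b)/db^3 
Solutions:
 v(b) = C1 + Integral(C2*airyai(-2^(1/3)*b) + C3*airybi(-2^(1/3)*b), b)


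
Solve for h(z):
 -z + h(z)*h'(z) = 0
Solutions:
 h(z) = -sqrt(C1 + z^2)
 h(z) = sqrt(C1 + z^2)


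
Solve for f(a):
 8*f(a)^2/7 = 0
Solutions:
 f(a) = 0


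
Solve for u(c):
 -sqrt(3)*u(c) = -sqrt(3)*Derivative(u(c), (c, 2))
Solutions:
 u(c) = C1*exp(-c) + C2*exp(c)


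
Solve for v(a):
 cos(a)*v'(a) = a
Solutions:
 v(a) = C1 + Integral(a/cos(a), a)


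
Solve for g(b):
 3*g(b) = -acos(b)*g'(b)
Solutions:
 g(b) = C1*exp(-3*Integral(1/acos(b), b))


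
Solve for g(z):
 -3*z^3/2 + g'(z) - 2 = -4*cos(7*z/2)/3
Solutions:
 g(z) = C1 + 3*z^4/8 + 2*z - 8*sin(7*z/2)/21


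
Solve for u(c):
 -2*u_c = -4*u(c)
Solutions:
 u(c) = C1*exp(2*c)


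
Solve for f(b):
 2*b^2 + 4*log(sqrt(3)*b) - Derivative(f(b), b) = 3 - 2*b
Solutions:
 f(b) = C1 + 2*b^3/3 + b^2 + 4*b*log(b) - 7*b + b*log(9)


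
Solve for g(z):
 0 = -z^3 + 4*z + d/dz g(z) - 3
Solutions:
 g(z) = C1 + z^4/4 - 2*z^2 + 3*z


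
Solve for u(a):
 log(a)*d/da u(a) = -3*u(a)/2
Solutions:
 u(a) = C1*exp(-3*li(a)/2)


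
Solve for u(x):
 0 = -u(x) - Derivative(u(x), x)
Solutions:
 u(x) = C1*exp(-x)


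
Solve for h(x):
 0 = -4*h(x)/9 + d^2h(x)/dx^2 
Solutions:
 h(x) = C1*exp(-2*x/3) + C2*exp(2*x/3)


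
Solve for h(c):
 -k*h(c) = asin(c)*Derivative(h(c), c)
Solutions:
 h(c) = C1*exp(-k*Integral(1/asin(c), c))


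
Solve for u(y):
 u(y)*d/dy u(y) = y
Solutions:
 u(y) = -sqrt(C1 + y^2)
 u(y) = sqrt(C1 + y^2)


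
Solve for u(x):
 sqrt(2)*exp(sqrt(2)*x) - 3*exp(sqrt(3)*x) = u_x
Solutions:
 u(x) = C1 + exp(sqrt(2)*x) - sqrt(3)*exp(sqrt(3)*x)


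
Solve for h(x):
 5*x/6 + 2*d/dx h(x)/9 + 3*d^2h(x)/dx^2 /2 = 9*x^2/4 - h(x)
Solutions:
 h(x) = 9*x^2/4 - 11*x/6 + (C1*sin(sqrt(482)*x/27) + C2*cos(sqrt(482)*x/27))*exp(-2*x/27) - 685/108


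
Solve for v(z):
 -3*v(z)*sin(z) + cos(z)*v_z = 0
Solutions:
 v(z) = C1/cos(z)^3


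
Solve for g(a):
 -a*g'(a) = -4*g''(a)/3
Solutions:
 g(a) = C1 + C2*erfi(sqrt(6)*a/4)


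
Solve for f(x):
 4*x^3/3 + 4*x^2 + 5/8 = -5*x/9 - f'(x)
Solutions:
 f(x) = C1 - x^4/3 - 4*x^3/3 - 5*x^2/18 - 5*x/8


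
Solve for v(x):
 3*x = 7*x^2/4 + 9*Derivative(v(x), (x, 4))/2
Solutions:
 v(x) = C1 + C2*x + C3*x^2 + C4*x^3 - 7*x^6/6480 + x^5/180


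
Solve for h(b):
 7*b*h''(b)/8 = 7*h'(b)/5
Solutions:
 h(b) = C1 + C2*b^(13/5)


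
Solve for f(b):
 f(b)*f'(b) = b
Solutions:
 f(b) = -sqrt(C1 + b^2)
 f(b) = sqrt(C1 + b^2)


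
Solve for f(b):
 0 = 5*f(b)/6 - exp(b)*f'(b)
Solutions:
 f(b) = C1*exp(-5*exp(-b)/6)


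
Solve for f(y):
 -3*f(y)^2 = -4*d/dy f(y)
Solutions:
 f(y) = -4/(C1 + 3*y)


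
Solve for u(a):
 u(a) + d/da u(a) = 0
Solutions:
 u(a) = C1*exp(-a)


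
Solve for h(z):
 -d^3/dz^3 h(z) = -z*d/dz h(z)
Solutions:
 h(z) = C1 + Integral(C2*airyai(z) + C3*airybi(z), z)


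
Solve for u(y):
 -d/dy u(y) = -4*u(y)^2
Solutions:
 u(y) = -1/(C1 + 4*y)


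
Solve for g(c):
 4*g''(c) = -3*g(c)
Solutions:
 g(c) = C1*sin(sqrt(3)*c/2) + C2*cos(sqrt(3)*c/2)


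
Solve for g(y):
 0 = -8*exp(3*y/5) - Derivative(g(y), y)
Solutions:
 g(y) = C1 - 40*exp(3*y/5)/3


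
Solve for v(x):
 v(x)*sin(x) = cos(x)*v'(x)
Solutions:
 v(x) = C1/cos(x)


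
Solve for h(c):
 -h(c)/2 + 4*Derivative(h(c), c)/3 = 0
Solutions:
 h(c) = C1*exp(3*c/8)


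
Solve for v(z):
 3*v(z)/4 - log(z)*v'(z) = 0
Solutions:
 v(z) = C1*exp(3*li(z)/4)


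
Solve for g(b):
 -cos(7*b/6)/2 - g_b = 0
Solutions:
 g(b) = C1 - 3*sin(7*b/6)/7


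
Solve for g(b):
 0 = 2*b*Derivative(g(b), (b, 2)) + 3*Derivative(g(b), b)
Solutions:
 g(b) = C1 + C2/sqrt(b)


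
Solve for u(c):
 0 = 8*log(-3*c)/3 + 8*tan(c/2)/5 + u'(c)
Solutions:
 u(c) = C1 - 8*c*log(-c)/3 - 8*c*log(3)/3 + 8*c/3 + 16*log(cos(c/2))/5


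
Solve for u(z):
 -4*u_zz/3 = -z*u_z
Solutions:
 u(z) = C1 + C2*erfi(sqrt(6)*z/4)


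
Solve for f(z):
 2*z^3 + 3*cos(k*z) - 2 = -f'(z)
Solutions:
 f(z) = C1 - z^4/2 + 2*z - 3*sin(k*z)/k


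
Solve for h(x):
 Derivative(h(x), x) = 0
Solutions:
 h(x) = C1


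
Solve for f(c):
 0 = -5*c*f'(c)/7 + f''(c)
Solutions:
 f(c) = C1 + C2*erfi(sqrt(70)*c/14)


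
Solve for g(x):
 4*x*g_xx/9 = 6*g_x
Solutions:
 g(x) = C1 + C2*x^(29/2)


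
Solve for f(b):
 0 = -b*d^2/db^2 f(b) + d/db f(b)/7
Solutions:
 f(b) = C1 + C2*b^(8/7)


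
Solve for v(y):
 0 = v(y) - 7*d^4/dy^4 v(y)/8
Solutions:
 v(y) = C1*exp(-14^(3/4)*y/7) + C2*exp(14^(3/4)*y/7) + C3*sin(14^(3/4)*y/7) + C4*cos(14^(3/4)*y/7)


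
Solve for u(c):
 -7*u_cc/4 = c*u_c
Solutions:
 u(c) = C1 + C2*erf(sqrt(14)*c/7)


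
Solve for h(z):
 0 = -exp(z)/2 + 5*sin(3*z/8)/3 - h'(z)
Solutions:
 h(z) = C1 - exp(z)/2 - 40*cos(3*z/8)/9


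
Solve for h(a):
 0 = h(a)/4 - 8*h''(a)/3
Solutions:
 h(a) = C1*exp(-sqrt(6)*a/8) + C2*exp(sqrt(6)*a/8)


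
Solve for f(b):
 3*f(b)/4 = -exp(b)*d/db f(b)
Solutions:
 f(b) = C1*exp(3*exp(-b)/4)


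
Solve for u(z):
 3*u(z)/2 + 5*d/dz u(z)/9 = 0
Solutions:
 u(z) = C1*exp(-27*z/10)


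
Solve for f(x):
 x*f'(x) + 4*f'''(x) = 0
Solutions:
 f(x) = C1 + Integral(C2*airyai(-2^(1/3)*x/2) + C3*airybi(-2^(1/3)*x/2), x)


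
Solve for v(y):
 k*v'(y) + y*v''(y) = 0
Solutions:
 v(y) = C1 + y^(1 - re(k))*(C2*sin(log(y)*Abs(im(k))) + C3*cos(log(y)*im(k)))


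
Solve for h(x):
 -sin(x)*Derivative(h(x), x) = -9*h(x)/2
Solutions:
 h(x) = C1*(cos(x) - 1)^(1/4)*(cos(x)^2 - 2*cos(x) + 1)/((cos(x) + 1)^(1/4)*(cos(x)^2 + 2*cos(x) + 1))


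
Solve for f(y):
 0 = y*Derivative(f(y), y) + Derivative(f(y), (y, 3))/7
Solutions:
 f(y) = C1 + Integral(C2*airyai(-7^(1/3)*y) + C3*airybi(-7^(1/3)*y), y)


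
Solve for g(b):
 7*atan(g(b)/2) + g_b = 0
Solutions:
 Integral(1/atan(_y/2), (_y, g(b))) = C1 - 7*b


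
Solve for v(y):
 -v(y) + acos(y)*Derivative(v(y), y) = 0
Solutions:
 v(y) = C1*exp(Integral(1/acos(y), y))


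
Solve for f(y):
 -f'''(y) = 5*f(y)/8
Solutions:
 f(y) = C3*exp(-5^(1/3)*y/2) + (C1*sin(sqrt(3)*5^(1/3)*y/4) + C2*cos(sqrt(3)*5^(1/3)*y/4))*exp(5^(1/3)*y/4)


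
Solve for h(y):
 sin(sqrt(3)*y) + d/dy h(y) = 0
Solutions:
 h(y) = C1 + sqrt(3)*cos(sqrt(3)*y)/3


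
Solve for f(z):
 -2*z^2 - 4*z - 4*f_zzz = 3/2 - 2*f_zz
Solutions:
 f(z) = C1 + C2*z + C3*exp(z/2) + z^4/12 + z^3 + 51*z^2/8


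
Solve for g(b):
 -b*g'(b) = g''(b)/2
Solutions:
 g(b) = C1 + C2*erf(b)


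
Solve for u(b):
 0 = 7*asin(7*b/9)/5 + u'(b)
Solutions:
 u(b) = C1 - 7*b*asin(7*b/9)/5 - sqrt(81 - 49*b^2)/5


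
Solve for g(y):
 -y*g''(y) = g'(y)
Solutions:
 g(y) = C1 + C2*log(y)


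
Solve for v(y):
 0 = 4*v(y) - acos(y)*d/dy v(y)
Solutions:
 v(y) = C1*exp(4*Integral(1/acos(y), y))


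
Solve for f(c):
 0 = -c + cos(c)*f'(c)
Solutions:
 f(c) = C1 + Integral(c/cos(c), c)


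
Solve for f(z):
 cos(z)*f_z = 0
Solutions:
 f(z) = C1


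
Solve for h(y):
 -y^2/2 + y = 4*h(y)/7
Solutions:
 h(y) = 7*y*(2 - y)/8


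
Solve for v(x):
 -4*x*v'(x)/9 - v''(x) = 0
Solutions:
 v(x) = C1 + C2*erf(sqrt(2)*x/3)


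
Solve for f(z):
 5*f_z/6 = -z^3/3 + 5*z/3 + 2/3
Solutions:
 f(z) = C1 - z^4/10 + z^2 + 4*z/5


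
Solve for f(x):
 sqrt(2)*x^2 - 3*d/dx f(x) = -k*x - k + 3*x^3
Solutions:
 f(x) = C1 + k*x^2/6 + k*x/3 - x^4/4 + sqrt(2)*x^3/9


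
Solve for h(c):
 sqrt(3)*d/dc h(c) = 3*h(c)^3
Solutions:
 h(c) = -sqrt(2)*sqrt(-1/(C1 + sqrt(3)*c))/2
 h(c) = sqrt(2)*sqrt(-1/(C1 + sqrt(3)*c))/2


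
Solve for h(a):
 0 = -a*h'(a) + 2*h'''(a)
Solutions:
 h(a) = C1 + Integral(C2*airyai(2^(2/3)*a/2) + C3*airybi(2^(2/3)*a/2), a)


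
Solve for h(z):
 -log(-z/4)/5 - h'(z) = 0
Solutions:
 h(z) = C1 - z*log(-z)/5 + z*(1 + 2*log(2))/5


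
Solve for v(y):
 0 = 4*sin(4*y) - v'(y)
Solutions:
 v(y) = C1 - cos(4*y)


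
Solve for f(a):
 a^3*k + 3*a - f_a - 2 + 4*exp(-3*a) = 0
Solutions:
 f(a) = C1 + a^4*k/4 + 3*a^2/2 - 2*a - 4*exp(-3*a)/3


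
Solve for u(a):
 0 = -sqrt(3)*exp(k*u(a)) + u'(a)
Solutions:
 u(a) = Piecewise((log(-1/(C1*k + sqrt(3)*a*k))/k, Ne(k, 0)), (nan, True))
 u(a) = Piecewise((C1 + sqrt(3)*a, Eq(k, 0)), (nan, True))


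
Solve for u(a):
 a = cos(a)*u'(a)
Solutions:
 u(a) = C1 + Integral(a/cos(a), a)


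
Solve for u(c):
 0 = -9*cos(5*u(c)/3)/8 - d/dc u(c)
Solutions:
 9*c/8 - 3*log(sin(5*u(c)/3) - 1)/10 + 3*log(sin(5*u(c)/3) + 1)/10 = C1


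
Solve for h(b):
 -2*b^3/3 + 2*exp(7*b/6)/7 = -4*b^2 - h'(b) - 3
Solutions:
 h(b) = C1 + b^4/6 - 4*b^3/3 - 3*b - 12*exp(7*b/6)/49


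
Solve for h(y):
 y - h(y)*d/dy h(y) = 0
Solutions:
 h(y) = -sqrt(C1 + y^2)
 h(y) = sqrt(C1 + y^2)


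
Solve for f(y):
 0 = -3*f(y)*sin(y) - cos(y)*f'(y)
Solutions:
 f(y) = C1*cos(y)^3


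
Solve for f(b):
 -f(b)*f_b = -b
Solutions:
 f(b) = -sqrt(C1 + b^2)
 f(b) = sqrt(C1 + b^2)


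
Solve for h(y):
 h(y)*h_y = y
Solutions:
 h(y) = -sqrt(C1 + y^2)
 h(y) = sqrt(C1 + y^2)


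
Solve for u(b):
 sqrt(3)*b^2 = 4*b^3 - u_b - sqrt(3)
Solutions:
 u(b) = C1 + b^4 - sqrt(3)*b^3/3 - sqrt(3)*b


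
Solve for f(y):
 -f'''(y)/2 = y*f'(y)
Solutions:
 f(y) = C1 + Integral(C2*airyai(-2^(1/3)*y) + C3*airybi(-2^(1/3)*y), y)


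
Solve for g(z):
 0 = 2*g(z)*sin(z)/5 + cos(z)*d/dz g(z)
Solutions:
 g(z) = C1*cos(z)^(2/5)


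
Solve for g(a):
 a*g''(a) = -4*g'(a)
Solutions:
 g(a) = C1 + C2/a^3


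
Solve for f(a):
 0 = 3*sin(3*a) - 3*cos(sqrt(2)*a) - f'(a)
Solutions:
 f(a) = C1 - 3*sqrt(2)*sin(sqrt(2)*a)/2 - cos(3*a)


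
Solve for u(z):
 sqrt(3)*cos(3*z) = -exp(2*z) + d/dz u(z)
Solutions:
 u(z) = C1 + exp(2*z)/2 + sqrt(3)*sin(3*z)/3


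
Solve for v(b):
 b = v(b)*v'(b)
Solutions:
 v(b) = -sqrt(C1 + b^2)
 v(b) = sqrt(C1 + b^2)


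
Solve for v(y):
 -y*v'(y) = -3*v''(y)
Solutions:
 v(y) = C1 + C2*erfi(sqrt(6)*y/6)


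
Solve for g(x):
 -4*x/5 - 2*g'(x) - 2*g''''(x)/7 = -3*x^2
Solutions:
 g(x) = C1 + C4*exp(-7^(1/3)*x) + x^3/2 - x^2/5 + (C2*sin(sqrt(3)*7^(1/3)*x/2) + C3*cos(sqrt(3)*7^(1/3)*x/2))*exp(7^(1/3)*x/2)


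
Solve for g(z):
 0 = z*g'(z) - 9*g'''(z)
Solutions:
 g(z) = C1 + Integral(C2*airyai(3^(1/3)*z/3) + C3*airybi(3^(1/3)*z/3), z)


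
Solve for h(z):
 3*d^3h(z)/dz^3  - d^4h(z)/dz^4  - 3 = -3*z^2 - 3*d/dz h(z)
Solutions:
 h(z) = C1 + C2*exp(z*(-2^(2/3)*(sqrt(21) + 5)^(1/3)/4 - 2^(1/3)/(2*(sqrt(21) + 5)^(1/3)) + 1))*sin(2^(1/3)*sqrt(3)*z*(-2^(1/3)*(sqrt(21) + 5)^(1/3) + 2/(sqrt(21) + 5)^(1/3))/4) + C3*exp(z*(-2^(2/3)*(sqrt(21) + 5)^(1/3)/4 - 2^(1/3)/(2*(sqrt(21) + 5)^(1/3)) + 1))*cos(2^(1/3)*sqrt(3)*z*(-2^(1/3)*(sqrt(21) + 5)^(1/3) + 2/(sqrt(21) + 5)^(1/3))/4) + C4*exp(z*(2^(1/3)/(sqrt(21) + 5)^(1/3) + 1 + 2^(2/3)*(sqrt(21) + 5)^(1/3)/2)) - z^3/3 + 3*z


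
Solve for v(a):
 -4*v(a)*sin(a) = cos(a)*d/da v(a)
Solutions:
 v(a) = C1*cos(a)^4


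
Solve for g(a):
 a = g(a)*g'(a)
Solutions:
 g(a) = -sqrt(C1 + a^2)
 g(a) = sqrt(C1 + a^2)


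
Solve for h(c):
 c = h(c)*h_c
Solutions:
 h(c) = -sqrt(C1 + c^2)
 h(c) = sqrt(C1 + c^2)


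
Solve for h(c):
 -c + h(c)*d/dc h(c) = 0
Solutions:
 h(c) = -sqrt(C1 + c^2)
 h(c) = sqrt(C1 + c^2)


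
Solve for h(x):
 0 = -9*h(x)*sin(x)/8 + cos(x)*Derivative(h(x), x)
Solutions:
 h(x) = C1/cos(x)^(9/8)


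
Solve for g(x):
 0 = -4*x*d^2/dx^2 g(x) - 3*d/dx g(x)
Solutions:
 g(x) = C1 + C2*x^(1/4)


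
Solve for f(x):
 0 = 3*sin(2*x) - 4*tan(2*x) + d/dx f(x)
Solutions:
 f(x) = C1 - 2*log(cos(2*x)) + 3*cos(2*x)/2


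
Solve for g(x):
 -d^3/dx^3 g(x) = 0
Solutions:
 g(x) = C1 + C2*x + C3*x^2


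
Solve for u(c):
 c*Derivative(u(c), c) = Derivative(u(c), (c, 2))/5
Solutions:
 u(c) = C1 + C2*erfi(sqrt(10)*c/2)


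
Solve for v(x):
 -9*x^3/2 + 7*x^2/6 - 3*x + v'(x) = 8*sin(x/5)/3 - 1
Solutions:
 v(x) = C1 + 9*x^4/8 - 7*x^3/18 + 3*x^2/2 - x - 40*cos(x/5)/3


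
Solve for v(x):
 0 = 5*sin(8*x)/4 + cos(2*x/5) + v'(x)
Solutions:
 v(x) = C1 - 5*sin(2*x/5)/2 + 5*cos(8*x)/32


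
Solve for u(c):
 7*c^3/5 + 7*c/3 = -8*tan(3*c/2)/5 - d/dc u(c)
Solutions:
 u(c) = C1 - 7*c^4/20 - 7*c^2/6 + 16*log(cos(3*c/2))/15


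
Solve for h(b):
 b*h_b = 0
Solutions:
 h(b) = C1


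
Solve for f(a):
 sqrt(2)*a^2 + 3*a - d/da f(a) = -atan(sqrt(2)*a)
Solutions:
 f(a) = C1 + sqrt(2)*a^3/3 + 3*a^2/2 + a*atan(sqrt(2)*a) - sqrt(2)*log(2*a^2 + 1)/4


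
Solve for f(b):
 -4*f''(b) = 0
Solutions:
 f(b) = C1 + C2*b


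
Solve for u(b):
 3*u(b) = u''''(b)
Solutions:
 u(b) = C1*exp(-3^(1/4)*b) + C2*exp(3^(1/4)*b) + C3*sin(3^(1/4)*b) + C4*cos(3^(1/4)*b)


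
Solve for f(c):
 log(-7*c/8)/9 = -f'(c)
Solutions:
 f(c) = C1 - c*log(-c)/9 + c*(-log(7) + 1 + 3*log(2))/9


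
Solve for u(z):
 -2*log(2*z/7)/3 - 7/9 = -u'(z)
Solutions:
 u(z) = C1 + 2*z*log(z)/3 - 2*z*log(7)/3 + z/9 + 2*z*log(2)/3


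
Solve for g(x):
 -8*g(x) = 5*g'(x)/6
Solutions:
 g(x) = C1*exp(-48*x/5)


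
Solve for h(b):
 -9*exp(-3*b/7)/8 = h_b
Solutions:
 h(b) = C1 + 21*exp(-3*b/7)/8


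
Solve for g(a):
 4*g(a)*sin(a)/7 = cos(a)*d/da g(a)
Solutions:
 g(a) = C1/cos(a)^(4/7)


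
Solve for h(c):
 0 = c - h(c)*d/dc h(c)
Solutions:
 h(c) = -sqrt(C1 + c^2)
 h(c) = sqrt(C1 + c^2)


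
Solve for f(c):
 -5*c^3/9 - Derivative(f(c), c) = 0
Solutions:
 f(c) = C1 - 5*c^4/36


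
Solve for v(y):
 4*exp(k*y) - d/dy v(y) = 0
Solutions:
 v(y) = C1 + 4*exp(k*y)/k


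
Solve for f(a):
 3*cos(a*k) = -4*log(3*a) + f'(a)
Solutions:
 f(a) = C1 + 4*a*log(a) - 4*a + 4*a*log(3) + 3*Piecewise((sin(a*k)/k, Ne(k, 0)), (a, True))


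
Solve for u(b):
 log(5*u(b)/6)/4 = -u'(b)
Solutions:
 4*Integral(1/(log(_y) - log(6) + log(5)), (_y, u(b))) = C1 - b


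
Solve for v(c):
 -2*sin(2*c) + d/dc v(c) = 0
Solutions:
 v(c) = C1 - cos(2*c)


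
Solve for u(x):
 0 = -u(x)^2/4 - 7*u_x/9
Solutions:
 u(x) = 28/(C1 + 9*x)


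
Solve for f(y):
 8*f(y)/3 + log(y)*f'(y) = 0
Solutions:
 f(y) = C1*exp(-8*li(y)/3)


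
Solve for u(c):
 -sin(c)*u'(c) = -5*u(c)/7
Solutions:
 u(c) = C1*(cos(c) - 1)^(5/14)/(cos(c) + 1)^(5/14)


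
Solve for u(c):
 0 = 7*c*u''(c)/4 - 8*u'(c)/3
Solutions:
 u(c) = C1 + C2*c^(53/21)


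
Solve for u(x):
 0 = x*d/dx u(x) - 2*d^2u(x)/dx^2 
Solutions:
 u(x) = C1 + C2*erfi(x/2)


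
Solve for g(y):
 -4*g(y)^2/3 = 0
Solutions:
 g(y) = 0


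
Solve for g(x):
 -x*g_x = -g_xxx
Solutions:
 g(x) = C1 + Integral(C2*airyai(x) + C3*airybi(x), x)


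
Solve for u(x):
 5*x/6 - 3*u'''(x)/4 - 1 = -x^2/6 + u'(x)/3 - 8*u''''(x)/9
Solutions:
 u(x) = C1 + C2*exp(x*(-3^(1/3)*(64*sqrt(1267) + 2291)^(1/3) - 27*3^(2/3)/(64*sqrt(1267) + 2291)^(1/3) + 18)/64)*sin(3^(1/6)*x*(-3^(2/3)*(64*sqrt(1267) + 2291)^(1/3) + 81/(64*sqrt(1267) + 2291)^(1/3))/64) + C3*exp(x*(-3^(1/3)*(64*sqrt(1267) + 2291)^(1/3) - 27*3^(2/3)/(64*sqrt(1267) + 2291)^(1/3) + 18)/64)*cos(3^(1/6)*x*(-3^(2/3)*(64*sqrt(1267) + 2291)^(1/3) + 81/(64*sqrt(1267) + 2291)^(1/3))/64) + C4*exp(x*(27*3^(2/3)/(64*sqrt(1267) + 2291)^(1/3) + 9 + 3^(1/3)*(64*sqrt(1267) + 2291)^(1/3))/32) + x^3/6 + 5*x^2/4 - 21*x/4


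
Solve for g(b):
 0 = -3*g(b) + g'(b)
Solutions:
 g(b) = C1*exp(3*b)


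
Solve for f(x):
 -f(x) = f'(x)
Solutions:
 f(x) = C1*exp(-x)


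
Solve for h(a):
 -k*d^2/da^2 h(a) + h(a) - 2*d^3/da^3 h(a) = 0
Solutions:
 h(a) = C1*exp(-a*(k^2/(k^3 + sqrt(-k^6 + (k^3 - 54)^2) - 54)^(1/3) + k + (k^3 + sqrt(-k^6 + (k^3 - 54)^2) - 54)^(1/3))/6) + C2*exp(a*(-4*k^2/((-1 + sqrt(3)*I)*(k^3 + sqrt(-k^6 + (k^3 - 54)^2) - 54)^(1/3)) - 2*k + (k^3 + sqrt(-k^6 + (k^3 - 54)^2) - 54)^(1/3) - sqrt(3)*I*(k^3 + sqrt(-k^6 + (k^3 - 54)^2) - 54)^(1/3))/12) + C3*exp(a*(4*k^2/((1 + sqrt(3)*I)*(k^3 + sqrt(-k^6 + (k^3 - 54)^2) - 54)^(1/3)) - 2*k + (k^3 + sqrt(-k^6 + (k^3 - 54)^2) - 54)^(1/3) + sqrt(3)*I*(k^3 + sqrt(-k^6 + (k^3 - 54)^2) - 54)^(1/3))/12)


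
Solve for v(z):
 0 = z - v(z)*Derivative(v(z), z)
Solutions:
 v(z) = -sqrt(C1 + z^2)
 v(z) = sqrt(C1 + z^2)


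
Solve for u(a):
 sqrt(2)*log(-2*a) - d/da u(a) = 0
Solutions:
 u(a) = C1 + sqrt(2)*a*log(-a) + sqrt(2)*a*(-1 + log(2))


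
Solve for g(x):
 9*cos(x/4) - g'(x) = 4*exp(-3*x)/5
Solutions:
 g(x) = C1 + 36*sin(x/4) + 4*exp(-3*x)/15


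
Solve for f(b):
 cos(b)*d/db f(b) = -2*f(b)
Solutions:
 f(b) = C1*(sin(b) - 1)/(sin(b) + 1)


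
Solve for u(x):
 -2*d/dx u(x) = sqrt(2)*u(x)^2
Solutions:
 u(x) = 2/(C1 + sqrt(2)*x)


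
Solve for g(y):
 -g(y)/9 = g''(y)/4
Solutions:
 g(y) = C1*sin(2*y/3) + C2*cos(2*y/3)


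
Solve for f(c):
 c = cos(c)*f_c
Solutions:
 f(c) = C1 + Integral(c/cos(c), c)


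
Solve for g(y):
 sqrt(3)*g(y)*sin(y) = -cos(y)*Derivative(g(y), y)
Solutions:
 g(y) = C1*cos(y)^(sqrt(3))


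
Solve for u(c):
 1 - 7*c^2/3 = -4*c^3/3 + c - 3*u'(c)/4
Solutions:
 u(c) = C1 - 4*c^4/9 + 28*c^3/27 + 2*c^2/3 - 4*c/3


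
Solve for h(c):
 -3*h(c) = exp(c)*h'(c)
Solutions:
 h(c) = C1*exp(3*exp(-c))


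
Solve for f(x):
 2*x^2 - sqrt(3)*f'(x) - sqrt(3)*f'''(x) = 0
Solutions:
 f(x) = C1 + C2*sin(x) + C3*cos(x) + 2*sqrt(3)*x^3/9 - 4*sqrt(3)*x/3


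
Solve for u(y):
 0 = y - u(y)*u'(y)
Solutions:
 u(y) = -sqrt(C1 + y^2)
 u(y) = sqrt(C1 + y^2)


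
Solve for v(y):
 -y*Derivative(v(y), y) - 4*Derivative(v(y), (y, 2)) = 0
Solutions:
 v(y) = C1 + C2*erf(sqrt(2)*y/4)


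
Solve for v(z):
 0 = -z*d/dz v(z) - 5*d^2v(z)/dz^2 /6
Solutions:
 v(z) = C1 + C2*erf(sqrt(15)*z/5)


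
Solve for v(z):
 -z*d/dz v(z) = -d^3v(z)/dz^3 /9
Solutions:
 v(z) = C1 + Integral(C2*airyai(3^(2/3)*z) + C3*airybi(3^(2/3)*z), z)


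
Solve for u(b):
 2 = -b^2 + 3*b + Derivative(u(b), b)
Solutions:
 u(b) = C1 + b^3/3 - 3*b^2/2 + 2*b


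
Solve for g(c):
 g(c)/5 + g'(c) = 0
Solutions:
 g(c) = C1*exp(-c/5)


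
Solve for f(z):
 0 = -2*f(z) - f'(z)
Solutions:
 f(z) = C1*exp(-2*z)


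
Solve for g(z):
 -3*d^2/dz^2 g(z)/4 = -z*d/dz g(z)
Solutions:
 g(z) = C1 + C2*erfi(sqrt(6)*z/3)


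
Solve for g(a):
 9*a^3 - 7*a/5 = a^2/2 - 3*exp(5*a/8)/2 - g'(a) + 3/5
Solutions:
 g(a) = C1 - 9*a^4/4 + a^3/6 + 7*a^2/10 + 3*a/5 - 12*exp(5*a/8)/5


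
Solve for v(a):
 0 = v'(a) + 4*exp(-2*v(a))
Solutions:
 v(a) = log(-sqrt(C1 - 8*a))
 v(a) = log(C1 - 8*a)/2


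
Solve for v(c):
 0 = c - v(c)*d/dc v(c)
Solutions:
 v(c) = -sqrt(C1 + c^2)
 v(c) = sqrt(C1 + c^2)


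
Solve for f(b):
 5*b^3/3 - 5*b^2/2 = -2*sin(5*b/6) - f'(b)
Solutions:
 f(b) = C1 - 5*b^4/12 + 5*b^3/6 + 12*cos(5*b/6)/5


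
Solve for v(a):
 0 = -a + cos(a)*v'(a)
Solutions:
 v(a) = C1 + Integral(a/cos(a), a)


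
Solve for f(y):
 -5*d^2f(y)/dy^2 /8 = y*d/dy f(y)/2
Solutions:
 f(y) = C1 + C2*erf(sqrt(10)*y/5)


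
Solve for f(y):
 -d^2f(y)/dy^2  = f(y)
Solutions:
 f(y) = C1*sin(y) + C2*cos(y)


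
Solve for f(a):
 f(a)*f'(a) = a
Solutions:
 f(a) = -sqrt(C1 + a^2)
 f(a) = sqrt(C1 + a^2)


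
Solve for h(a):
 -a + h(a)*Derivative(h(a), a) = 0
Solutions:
 h(a) = -sqrt(C1 + a^2)
 h(a) = sqrt(C1 + a^2)


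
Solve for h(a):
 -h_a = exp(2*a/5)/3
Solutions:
 h(a) = C1 - 5*exp(2*a/5)/6


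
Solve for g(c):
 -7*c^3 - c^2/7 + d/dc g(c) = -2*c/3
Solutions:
 g(c) = C1 + 7*c^4/4 + c^3/21 - c^2/3


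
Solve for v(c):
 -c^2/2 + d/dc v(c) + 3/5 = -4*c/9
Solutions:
 v(c) = C1 + c^3/6 - 2*c^2/9 - 3*c/5


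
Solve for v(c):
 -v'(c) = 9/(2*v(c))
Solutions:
 v(c) = -sqrt(C1 - 9*c)
 v(c) = sqrt(C1 - 9*c)


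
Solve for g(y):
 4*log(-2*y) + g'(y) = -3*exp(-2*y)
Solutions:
 g(y) = C1 - 4*y*log(-y) + 4*y*(1 - log(2)) + 3*exp(-2*y)/2


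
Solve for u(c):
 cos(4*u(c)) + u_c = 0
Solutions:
 u(c) = -asin((C1 + exp(8*c))/(C1 - exp(8*c)))/4 + pi/4
 u(c) = asin((C1 + exp(8*c))/(C1 - exp(8*c)))/4


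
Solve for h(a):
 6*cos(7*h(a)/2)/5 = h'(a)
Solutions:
 -6*a/5 - log(sin(7*h(a)/2) - 1)/7 + log(sin(7*h(a)/2) + 1)/7 = C1


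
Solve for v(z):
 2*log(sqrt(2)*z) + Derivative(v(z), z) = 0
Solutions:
 v(z) = C1 - 2*z*log(z) - z*log(2) + 2*z


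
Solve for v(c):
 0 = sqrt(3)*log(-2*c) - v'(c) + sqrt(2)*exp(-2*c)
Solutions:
 v(c) = C1 + sqrt(3)*c*log(-c) + sqrt(3)*c*(-1 + log(2)) - sqrt(2)*exp(-2*c)/2


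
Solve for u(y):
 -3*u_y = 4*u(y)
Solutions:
 u(y) = C1*exp(-4*y/3)


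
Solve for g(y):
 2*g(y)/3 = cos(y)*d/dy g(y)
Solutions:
 g(y) = C1*(sin(y) + 1)^(1/3)/(sin(y) - 1)^(1/3)


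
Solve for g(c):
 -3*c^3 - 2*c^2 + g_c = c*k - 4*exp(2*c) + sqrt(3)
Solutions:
 g(c) = C1 + 3*c^4/4 + 2*c^3/3 + c^2*k/2 + sqrt(3)*c - 2*exp(2*c)


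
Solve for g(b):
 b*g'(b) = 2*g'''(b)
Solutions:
 g(b) = C1 + Integral(C2*airyai(2^(2/3)*b/2) + C3*airybi(2^(2/3)*b/2), b)


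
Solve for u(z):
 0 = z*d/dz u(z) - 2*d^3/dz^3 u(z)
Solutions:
 u(z) = C1 + Integral(C2*airyai(2^(2/3)*z/2) + C3*airybi(2^(2/3)*z/2), z)


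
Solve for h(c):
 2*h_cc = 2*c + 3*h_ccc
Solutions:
 h(c) = C1 + C2*c + C3*exp(2*c/3) + c^3/6 + 3*c^2/4


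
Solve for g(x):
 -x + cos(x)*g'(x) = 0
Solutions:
 g(x) = C1 + Integral(x/cos(x), x)


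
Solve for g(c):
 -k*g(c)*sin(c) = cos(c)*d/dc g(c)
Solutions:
 g(c) = C1*exp(k*log(cos(c)))


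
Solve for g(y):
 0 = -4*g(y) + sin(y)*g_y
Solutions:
 g(y) = C1*(cos(y)^2 - 2*cos(y) + 1)/(cos(y)^2 + 2*cos(y) + 1)


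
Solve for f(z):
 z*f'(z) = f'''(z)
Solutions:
 f(z) = C1 + Integral(C2*airyai(z) + C3*airybi(z), z)


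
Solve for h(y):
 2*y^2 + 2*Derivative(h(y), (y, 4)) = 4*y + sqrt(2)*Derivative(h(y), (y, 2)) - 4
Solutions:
 h(y) = C1 + C2*y + C3*exp(-2^(3/4)*y/2) + C4*exp(2^(3/4)*y/2) + sqrt(2)*y^4/12 - sqrt(2)*y^3/3 + y^2*(sqrt(2) + 2)


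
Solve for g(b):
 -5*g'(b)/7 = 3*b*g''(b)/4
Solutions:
 g(b) = C1 + C2*b^(1/21)


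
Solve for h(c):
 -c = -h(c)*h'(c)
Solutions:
 h(c) = -sqrt(C1 + c^2)
 h(c) = sqrt(C1 + c^2)


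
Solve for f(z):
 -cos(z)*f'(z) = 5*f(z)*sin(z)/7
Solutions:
 f(z) = C1*cos(z)^(5/7)


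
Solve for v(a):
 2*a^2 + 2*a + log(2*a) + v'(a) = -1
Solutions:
 v(a) = C1 - 2*a^3/3 - a^2 - a*log(a) - a*log(2)


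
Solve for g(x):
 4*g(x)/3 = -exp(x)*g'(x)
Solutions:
 g(x) = C1*exp(4*exp(-x)/3)


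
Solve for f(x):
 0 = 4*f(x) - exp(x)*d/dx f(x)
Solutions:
 f(x) = C1*exp(-4*exp(-x))


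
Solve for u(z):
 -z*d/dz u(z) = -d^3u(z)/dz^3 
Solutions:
 u(z) = C1 + Integral(C2*airyai(z) + C3*airybi(z), z)


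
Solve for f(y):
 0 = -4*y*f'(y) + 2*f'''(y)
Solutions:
 f(y) = C1 + Integral(C2*airyai(2^(1/3)*y) + C3*airybi(2^(1/3)*y), y)


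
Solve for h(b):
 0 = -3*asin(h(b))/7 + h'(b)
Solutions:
 Integral(1/asin(_y), (_y, h(b))) = C1 + 3*b/7
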